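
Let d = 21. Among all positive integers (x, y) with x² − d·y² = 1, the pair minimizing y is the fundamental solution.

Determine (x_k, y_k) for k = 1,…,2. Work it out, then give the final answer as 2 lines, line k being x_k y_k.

55 12
6049 1320

√21 = [4; 1,1,2,1,1,8, …], period ℓ=6 (even) → k=5
k=0  a_k=4  p_k/q_k = 4/1
…
k=2  a_k=1  p_k/q_k = 9/2
k=3  a_k=2  p_k/q_k = 23/5
k=4  a_k=1  p_k/q_k = 32/7
k=5  a_k=1  p_k/q_k = 55/12
→ (55, 12).  Check: 55²=3025, 21·12²=3024, difference 1.
k=2:  x_2 = 55·55+21·12·12 = 6049,  y_2 = 55·12+12·55 = 1320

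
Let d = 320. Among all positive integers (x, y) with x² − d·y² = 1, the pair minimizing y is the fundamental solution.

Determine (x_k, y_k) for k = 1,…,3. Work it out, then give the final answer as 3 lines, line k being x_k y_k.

√320 = [17; 1,7,1,34, …], period ℓ=4 (even) → k=3
step 0: (17, 1)  from 17·(1,0) + (0,1)
step 1: (18, 1)  from 1·(17,1) + (1,0)
step 2: (143, 8)  from 7·(18,1) + (17,1)
step 3: (161, 9)  from 1·(143,8) + (18,1)
fundamental: x₁=161, y₁=9  (since 25921 − 320·81 = 1)
k=2:  x_2 = 161·161+320·9·9 = 51841,  y_2 = 161·9+9·161 = 2898
k=3:  x_3 = 161·51841+320·9·2898 = 16692641,  y_3 = 161·2898+9·51841 = 933147

161 9
51841 2898
16692641 933147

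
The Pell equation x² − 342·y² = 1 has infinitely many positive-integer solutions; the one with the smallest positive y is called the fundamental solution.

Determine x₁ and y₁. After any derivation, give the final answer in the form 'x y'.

37 2

[18; 2,36] for √342; ℓ=2 ⇒ convergent index 1
a_0=18:  p_0=18·1+0=18,  q_0=18·0+1=1
a_1=2:  p_1=2·18+1=37,  q_1=2·1+0=2
fundamental: x₁=37, y₁=2  (since 1369 − 342·4 = 1)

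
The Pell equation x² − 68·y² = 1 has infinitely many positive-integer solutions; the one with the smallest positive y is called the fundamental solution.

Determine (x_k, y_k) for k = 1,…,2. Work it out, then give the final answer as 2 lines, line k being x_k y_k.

33 4
2177 264

d=68: √d = [8; 4,16] (ℓ=2, even), read p_1/q_1
step 0: (8, 1)  from 8·(1,0) + (0,1)
step 1: (33, 4)  from 4·(8,1) + (1,0)
(x₁, y₁) = (33, 4);  33² − 68·4² = 1 ✓
(33+4√68)^2 = 2177 + 264√68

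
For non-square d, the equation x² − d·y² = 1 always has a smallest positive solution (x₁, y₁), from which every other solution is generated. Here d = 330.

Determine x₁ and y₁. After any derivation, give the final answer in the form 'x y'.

√330 = [18; 6,36, …], period ℓ=2 (even) → k=1
k=0  a_k=18  p_k/q_k = 18/1
k=1  a_k=6  p_k/q_k = 109/6
→ (109, 6).  Check: 109²=11881, 330·6²=11880, difference 1.

109 6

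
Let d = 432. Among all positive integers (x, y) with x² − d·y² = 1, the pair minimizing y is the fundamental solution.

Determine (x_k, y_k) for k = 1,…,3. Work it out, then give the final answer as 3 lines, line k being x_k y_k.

d=432: √d = [20; 1,3,1,1,1,3,1,40] (ℓ=8, even), read p_7/q_7
a_0=20:  p_0=20·1+0=20,  q_0=20·0+1=1
a_1=1:  p_1=1·20+1=21,  q_1=1·1+0=1
…
a_5=1:  p_5=1·187+104=291,  q_5=1·9+5=14
a_6=3:  p_6=3·291+187=1060,  q_6=3·14+9=51
a_7=1:  p_7=1·1060+291=1351,  q_7=1·51+14=65
→ (1351, 65).  Check: 1351²=1825201, 432·65²=1825200, difference 1.
k=2:  x_2 = 1351·1351+432·65·65 = 3650401,  y_2 = 1351·65+65·1351 = 175630
k=3:  x_3 = 1351·3650401+432·65·175630 = 9863382151,  y_3 = 1351·175630+65·3650401 = 474552195

1351 65
3650401 175630
9863382151 474552195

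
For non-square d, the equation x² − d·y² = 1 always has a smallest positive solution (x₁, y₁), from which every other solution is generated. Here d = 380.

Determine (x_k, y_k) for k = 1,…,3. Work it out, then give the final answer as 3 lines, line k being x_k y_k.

39 2
3041 156
237159 12166

√380 → a₀=19, period (2,38); ℓ=2 even so k=1
i=0: a=19 ⇒ p=19, q=1
i=1: a=2 ⇒ p=39, q=2
fundamental: x₁=39, y₁=2  (since 1521 − 380·4 = 1)
(x_2, y_2) = (39·39 + 380·2·2, 39·2 + 2·39) = (3041, 156)
(x_3, y_3) = (39·3041 + 380·2·156, 39·156 + 2·3041) = (237159, 12166)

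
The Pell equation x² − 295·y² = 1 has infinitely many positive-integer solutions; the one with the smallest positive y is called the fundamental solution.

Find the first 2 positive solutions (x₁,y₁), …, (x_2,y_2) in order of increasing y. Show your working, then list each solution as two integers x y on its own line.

2024999 117900
8201241900001 477494764200

d=295: √d = [17; 5,1,2,3,2,6,2,3,2,1,5,34] (ℓ=12, even), read p_11/q_11
k=0  a_k=17  p_k/q_k = 17/1
k=1  a_k=5  p_k/q_k = 86/5
…
k=5  a_k=2  p_k/q_k = 2250/131
…
k=7  a_k=2  p_k/q_k = 31208/1817
k=8  a_k=3  p_k/q_k = 108103/6294
…
k=10  a_k=1  p_k/q_k = 355517/20699
k=11  a_k=5  p_k/q_k = 2024999/117900
(x₁, y₁) = (2024999, 117900);  2024999² − 295·117900² = 1 ✓
n=2: (2024999,117900)∘(2024999,117900) = (2024999·2024999+295·117900·117900, 2024999·117900+117900·2024999) = (8201241900001,477494764200)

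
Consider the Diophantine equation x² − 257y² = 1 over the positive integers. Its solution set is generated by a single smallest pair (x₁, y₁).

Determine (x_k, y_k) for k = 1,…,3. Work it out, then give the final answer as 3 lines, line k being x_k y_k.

513 32
526337 32832
540021249 33685600

[16; 32] for √257; ℓ=1 ⇒ convergent index 1
a_0=16:  p_0=16·1+0=16,  q_0=16·0+1=1
a_1=32:  p_1=32·16+1=513,  q_1=32·1+0=32
(x₁, y₁) = (513, 32);  513² − 257·32² = 1 ✓
(513+32√257)^2 = 526337 + 32832√257
(513+32√257)^3 = 540021249 + 33685600√257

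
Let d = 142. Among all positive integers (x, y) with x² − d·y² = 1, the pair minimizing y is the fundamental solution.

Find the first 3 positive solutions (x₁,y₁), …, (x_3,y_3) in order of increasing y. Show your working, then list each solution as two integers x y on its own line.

√142 → a₀=11, period (1,10,1,22); ℓ=4 even so k=3
k=0  a_k=11  p_k/q_k = 11/1
k=1  a_k=1  p_k/q_k = 12/1
k=2  a_k=10  p_k/q_k = 131/11
k=3  a_k=1  p_k/q_k = 143/12
fundamental: x₁=143, y₁=12  (since 20449 − 142·144 = 1)
n=2: (143,12)∘(143,12) = (143·143+142·12·12, 143·12+12·143) = (40897,3432)
n=3: (40897,3432)∘(143,12) = (143·40897+142·12·3432, 143·3432+12·40897) = (11696399,981540)

143 12
40897 3432
11696399 981540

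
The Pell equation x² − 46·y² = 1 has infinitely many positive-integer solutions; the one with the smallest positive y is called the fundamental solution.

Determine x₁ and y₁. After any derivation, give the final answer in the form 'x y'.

24335 3588

d=46: √d = [6; 1,3,1,1,2,6,2,1,1,3,1,12] (ℓ=12, even), read p_11/q_11
a_0=6:  p_0=6·1+0=6,  q_0=6·0+1=1
a_1=1:  p_1=1·6+1=7,  q_1=1·1+0=1
a_2=3:  p_2=3·7+6=27,  q_2=3·1+1=4
a_3=1:  p_3=1·27+7=34,  q_3=1·4+1=5
a_4=1:  p_4=1·34+27=61,  q_4=1·5+4=9
…
a_7=2:  p_7=2·997+156=2150,  q_7=2·147+23=317
…
a_10=3:  p_10=3·5297+3147=19038,  q_10=3·781+464=2807
a_11=1:  p_11=1·19038+5297=24335,  q_11=1·2807+781=3588
→ (24335, 3588).  Check: 24335²=592192225, 46·3588²=592192224, difference 1.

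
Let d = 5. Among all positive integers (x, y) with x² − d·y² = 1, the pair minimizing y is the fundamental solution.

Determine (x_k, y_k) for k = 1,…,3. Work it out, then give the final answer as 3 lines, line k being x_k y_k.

√5 → a₀=2, period (4); ℓ=1 odd so k=1
step 0: (2, 1)  from 2·(1,0) + (0,1)
step 1: (9, 4)  from 4·(2,1) + (1,0)
fundamental: x₁=9, y₁=4  (since 81 − 5·16 = 1)
(9+4√5)^2 = 161 + 72√5
(9+4√5)^3 = 2889 + 1292√5

9 4
161 72
2889 1292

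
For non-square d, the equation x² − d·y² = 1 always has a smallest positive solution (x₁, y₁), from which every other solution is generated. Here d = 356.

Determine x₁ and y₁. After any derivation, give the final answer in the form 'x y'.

[18; 1,6,1,1,2,…,6,1,36] for √356; ℓ=14 ⇒ convergent index 13
i=0: a=18 ⇒ p=18, q=1
i=1: a=1 ⇒ p=19, q=1
…
i=3: a=1 ⇒ p=151, q=8
i=4: a=1 ⇒ p=283, q=15
i=5: a=2 ⇒ p=717, q=38
i=6: a=1 ⇒ p=1000, q=53
i=7: a=8 ⇒ p=8717, q=462
i=8: a=1 ⇒ p=9717, q=515
i=9: a=2 ⇒ p=28151, q=1492
…
i=11: a=1 ⇒ p=66019, q=3499
i=12: a=6 ⇒ p=433982, q=23001
i=13: a=1 ⇒ p=500001, q=26500
→ (500001, 26500).  Check: 500001²=250001000001, 356·26500²=250001000000, difference 1.

500001 26500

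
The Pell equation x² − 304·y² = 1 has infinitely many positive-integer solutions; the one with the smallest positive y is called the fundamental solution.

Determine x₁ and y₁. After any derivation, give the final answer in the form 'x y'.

[17; 2,3,2,1,1,1,1,1,2,3,2,34] for √304; ℓ=12 ⇒ convergent index 11
k=0  a_k=17  p_k/q_k = 17/1
k=1  a_k=2  p_k/q_k = 35/2
k=2  a_k=3  p_k/q_k = 122/7
k=3  a_k=2  p_k/q_k = 279/16
k=4  a_k=1  p_k/q_k = 401/23
k=5  a_k=1  p_k/q_k = 680/39
…
k=9  a_k=2  p_k/q_k = 7445/427
k=10  a_k=3  p_k/q_k = 25177/1444
k=11  a_k=2  p_k/q_k = 57799/3315
→ (57799, 3315).  Check: 57799²=3340724401, 304·3315²=3340724400, difference 1.

57799 3315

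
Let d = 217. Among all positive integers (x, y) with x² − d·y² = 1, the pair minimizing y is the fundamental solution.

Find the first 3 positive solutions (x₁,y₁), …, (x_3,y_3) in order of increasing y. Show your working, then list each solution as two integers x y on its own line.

3844063 260952
29553640695937 2006231855952
227212113429087499999 15424163293772565000

√217 → a₀=14, period (1,2,1,2,1,…,2,1,28); ℓ=16 even so k=15
k=0  a_k=14  p_k/q_k = 14/1
k=1  a_k=1  p_k/q_k = 15/1
k=2  a_k=2  p_k/q_k = 44/3
k=3  a_k=1  p_k/q_k = 59/4
k=4  a_k=2  p_k/q_k = 162/11
k=5  a_k=1  p_k/q_k = 221/15
k=6  a_k=1  p_k/q_k = 383/26
k=7  a_k=9  p_k/q_k = 3668/249
k=8  a_k=4  p_k/q_k = 15055/1022
k=9  a_k=9  p_k/q_k = 139163/9447
…
k=11  a_k=1  p_k/q_k = 293381/19916
k=12  a_k=2  p_k/q_k = 740980/50301
k=13  a_k=1  p_k/q_k = 1034361/70217
k=14  a_k=2  p_k/q_k = 2809702/190735
k=15  a_k=1  p_k/q_k = 3844063/260952
(x₁, y₁) = (3844063, 260952);  3844063² − 217·260952² = 1 ✓
n=2: (3844063,260952)∘(3844063,260952) = (3844063·3844063+217·260952·260952, 3844063·260952+260952·3844063) = (29553640695937,2006231855952)
n=3: (29553640695937,2006231855952)∘(3844063,260952) = (3844063·29553640695937+217·260952·2006231855952, 3844063·2006231855952+260952·29553640695937) = (227212113429087499999,15424163293772565000)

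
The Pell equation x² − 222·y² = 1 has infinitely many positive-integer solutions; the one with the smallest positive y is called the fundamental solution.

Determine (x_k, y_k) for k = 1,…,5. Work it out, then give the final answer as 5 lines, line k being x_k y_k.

149 10
44401 2980
13231349 888030
3942897601 264629960
1174970253749 78858840050

d=222: √d = [14; 1,8,1,28] (ℓ=4, even), read p_3/q_3
step 0: (14, 1)  from 14·(1,0) + (0,1)
step 1: (15, 1)  from 1·(14,1) + (1,0)
step 2: (134, 9)  from 8·(15,1) + (14,1)
step 3: (149, 10)  from 1·(134,9) + (15,1)
fundamental: x₁=149, y₁=10  (since 22201 − 222·100 = 1)
k=2:  x_2 = 149·149+222·10·10 = 44401,  y_2 = 149·10+10·149 = 2980
k=3:  x_3 = 149·44401+222·10·2980 = 13231349,  y_3 = 149·2980+10·44401 = 888030
k=4:  x_4 = 149·13231349+222·10·888030 = 3942897601,  y_4 = 149·888030+10·13231349 = 264629960
k=5:  x_5 = 149·3942897601+222·10·264629960 = 1174970253749,  y_5 = 149·264629960+10·3942897601 = 78858840050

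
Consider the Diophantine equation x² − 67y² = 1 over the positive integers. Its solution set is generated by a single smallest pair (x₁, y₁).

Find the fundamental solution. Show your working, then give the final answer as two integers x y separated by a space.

48842 5967

√67 → a₀=8, period (5,2,1,1,7,1,1,2,5,16); ℓ=10 even so k=9
k=0  a_k=8  p_k/q_k = 8/1
…
k=2  a_k=2  p_k/q_k = 90/11
k=3  a_k=1  p_k/q_k = 131/16
…
k=5  a_k=7  p_k/q_k = 1678/205
k=6  a_k=1  p_k/q_k = 1899/232
…
k=8  a_k=2  p_k/q_k = 9053/1106
k=9  a_k=5  p_k/q_k = 48842/5967
fundamental: x₁=48842, y₁=5967  (since 2385540964 − 67·35605089 = 1)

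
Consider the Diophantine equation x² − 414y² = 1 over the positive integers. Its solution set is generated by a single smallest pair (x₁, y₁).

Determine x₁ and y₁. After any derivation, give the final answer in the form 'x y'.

24335 1196

√414 = [20; 2,1,7,2,7,1,2,40, …], period ℓ=8 (even) → k=7
k=0  a_k=20  p_k/q_k = 20/1
k=1  a_k=2  p_k/q_k = 41/2
k=2  a_k=1  p_k/q_k = 61/3
k=3  a_k=7  p_k/q_k = 468/23
k=4  a_k=2  p_k/q_k = 997/49
k=5  a_k=7  p_k/q_k = 7447/366
k=6  a_k=1  p_k/q_k = 8444/415
k=7  a_k=2  p_k/q_k = 24335/1196
(x₁, y₁) = (24335, 1196);  24335² − 414·1196² = 1 ✓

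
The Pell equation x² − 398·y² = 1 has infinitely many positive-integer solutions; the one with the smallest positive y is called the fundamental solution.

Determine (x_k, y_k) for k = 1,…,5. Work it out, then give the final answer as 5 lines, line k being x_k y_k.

399 20
318401 15960
254083599 12736060
202758393601 10163359920
161800944009999 8110348480100

√398 = [19; 1,18,1,38, …], period ℓ=4 (even) → k=3
k=0  a_k=19  p_k/q_k = 19/1
k=1  a_k=1  p_k/q_k = 20/1
k=2  a_k=18  p_k/q_k = 379/19
k=3  a_k=1  p_k/q_k = 399/20
fundamental: x₁=399, y₁=20  (since 159201 − 398·400 = 1)
(x_2, y_2) = (399·399 + 398·20·20, 399·20 + 20·399) = (318401, 15960)
(x_3, y_3) = (399·318401 + 398·20·15960, 399·15960 + 20·318401) = (254083599, 12736060)
(x_4, y_4) = (399·254083599 + 398·20·12736060, 399·12736060 + 20·254083599) = (202758393601, 10163359920)
(x_5, y_5) = (399·202758393601 + 398·20·10163359920, 399·10163359920 + 20·202758393601) = (161800944009999, 8110348480100)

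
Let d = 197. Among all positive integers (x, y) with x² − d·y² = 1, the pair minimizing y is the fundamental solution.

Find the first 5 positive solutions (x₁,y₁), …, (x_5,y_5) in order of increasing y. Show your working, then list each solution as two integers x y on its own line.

[14; 28] for √197; ℓ=1 ⇒ convergent index 1
i=0: a=14 ⇒ p=14, q=1
i=1: a=28 ⇒ p=393, q=28
(x₁, y₁) = (393, 28);  393² − 197·28² = 1 ✓
(x_2, y_2) = (393·393 + 197·28·28, 393·28 + 28·393) = (308897, 22008)
(x_3, y_3) = (393·308897 + 197·28·22008, 393·22008 + 28·308897) = (242792649, 17298260)
(x_4, y_4) = (393·242792649 + 197·28·17298260, 393·17298260 + 28·242792649) = (190834713217, 13596410352)
(x_5, y_5) = (393·190834713217 + 197·28·13596410352, 393·13596410352 + 28·190834713217) = (149995841795913, 10686761238412)

393 28
308897 22008
242792649 17298260
190834713217 13596410352
149995841795913 10686761238412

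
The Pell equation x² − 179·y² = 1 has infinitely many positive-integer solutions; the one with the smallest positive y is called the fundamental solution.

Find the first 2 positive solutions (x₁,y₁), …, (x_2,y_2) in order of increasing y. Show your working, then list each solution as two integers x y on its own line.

4190210 313191
35115719688199 2624672120220

√179 → a₀=13, period (2,1,1,1,3,…,1,2,26); ℓ=14 even so k=13
a_0=13:  p_0=13·1+0=13,  q_0=13·0+1=1
…
a_2=1:  p_2=1·27+13=40,  q_2=1·2+1=3
…
a_8=5:  p_8=5·26999+2047=137042,  q_8=5·2018+153=10243
a_9=3:  p_9=3·137042+26999=438125,  q_9=3·10243+2018=32747
…
a_11=1:  p_11=1·575167+438125=1013292,  q_11=1·42990+32747=75737
a_12=1:  p_12=1·1013292+575167=1588459,  q_12=1·75737+42990=118727
a_13=2:  p_13=2·1588459+1013292=4190210,  q_13=2·118727+75737=313191
(x₁, y₁) = (4190210, 313191);  4190210² − 179·313191² = 1 ✓
(x_2, y_2) = (4190210·4190210 + 179·313191·313191, 4190210·313191 + 313191·4190210) = (35115719688199, 2624672120220)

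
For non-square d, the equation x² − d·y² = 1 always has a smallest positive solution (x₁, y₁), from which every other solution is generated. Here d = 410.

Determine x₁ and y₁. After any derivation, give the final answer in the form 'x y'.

d=410: √d = [20; 4,40] (ℓ=2, even), read p_1/q_1
a_0=20:  p_0=20·1+0=20,  q_0=20·0+1=1
a_1=4:  p_1=4·20+1=81,  q_1=4·1+0=4
fundamental: x₁=81, y₁=4  (since 6561 − 410·16 = 1)

81 4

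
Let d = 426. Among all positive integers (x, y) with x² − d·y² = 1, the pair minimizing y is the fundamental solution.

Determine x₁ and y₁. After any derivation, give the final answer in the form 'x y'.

[20; 1,1,1,3,2,6,2,3,1,1,1,40] for √426; ℓ=12 ⇒ convergent index 11
a_0=20:  p_0=20·1+0=20,  q_0=20·0+1=1
a_1=1:  p_1=1·20+1=21,  q_1=1·1+0=1
…
a_3=1:  p_3=1·41+21=62,  q_3=1·2+1=3
…
a_9=1:  p_9=1·24809+7162=31971,  q_9=1·1202+347=1549
a_10=1:  p_10=1·31971+24809=56780,  q_10=1·1549+1202=2751
a_11=1:  p_11=1·56780+31971=88751,  q_11=1·2751+1549=4300
fundamental: x₁=88751, y₁=4300  (since 7876740001 − 426·18490000 = 1)

88751 4300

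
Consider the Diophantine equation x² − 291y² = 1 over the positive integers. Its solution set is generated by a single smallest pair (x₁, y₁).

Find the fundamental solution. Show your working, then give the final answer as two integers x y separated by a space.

290 17

d=291: √d = [17; 17,34] (ℓ=2, even), read p_1/q_1
i=0: a=17 ⇒ p=17, q=1
i=1: a=17 ⇒ p=290, q=17
(x₁, y₁) = (290, 17);  290² − 291·17² = 1 ✓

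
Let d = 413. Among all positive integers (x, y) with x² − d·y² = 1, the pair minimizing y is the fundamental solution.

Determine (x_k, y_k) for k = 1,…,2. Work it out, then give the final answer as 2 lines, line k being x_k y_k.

√413 → a₀=20, period (3,9,1,4,1,9,3,40); ℓ=8 even so k=7
i=0: a=20 ⇒ p=20, q=1
…
i=2: a=9 ⇒ p=569, q=28
i=3: a=1 ⇒ p=630, q=31
i=4: a=4 ⇒ p=3089, q=152
…
i=6: a=9 ⇒ p=36560, q=1799
i=7: a=3 ⇒ p=113399, q=5580
fundamental: x₁=113399, y₁=5580  (since 12859333201 − 413·31136400 = 1)
(x_2, y_2) = (113399·113399 + 413·5580·5580, 113399·5580 + 5580·113399) = (25718666401, 1265532840)

113399 5580
25718666401 1265532840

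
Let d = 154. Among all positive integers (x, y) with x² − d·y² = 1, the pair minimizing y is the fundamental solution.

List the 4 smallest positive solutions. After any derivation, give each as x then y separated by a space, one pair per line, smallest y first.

√154 = [12; 2,2,3,1,2,1,3,2,2,24, …], period ℓ=10 (even) → k=9
a_0=12:  p_0=12·1+0=12,  q_0=12·0+1=1
a_1=2:  p_1=2·12+1=25,  q_1=2·1+0=2
…
a_3=3:  p_3=3·62+25=211,  q_3=3·5+2=17
a_4=1:  p_4=1·211+62=273,  q_4=1·17+5=22
a_5=2:  p_5=2·273+211=757,  q_5=2·22+17=61
a_6=1:  p_6=1·757+273=1030,  q_6=1·61+22=83
a_7=3:  p_7=3·1030+757=3847,  q_7=3·83+61=310
a_8=2:  p_8=2·3847+1030=8724,  q_8=2·310+83=703
a_9=2:  p_9=2·8724+3847=21295,  q_9=2·703+310=1716
→ (21295, 1716).  Check: 21295²=453477025, 154·1716²=453477024, difference 1.
(21295+1716√154)^2 = 906954049 + 73084440√154
(21295+1716√154)^3 = 38627172925615 + 3112666297884√154
(21295+1716√154)^4 = 1645131293994988801 + 132568457553795120√154

21295 1716
906954049 73084440
38627172925615 3112666297884
1645131293994988801 132568457553795120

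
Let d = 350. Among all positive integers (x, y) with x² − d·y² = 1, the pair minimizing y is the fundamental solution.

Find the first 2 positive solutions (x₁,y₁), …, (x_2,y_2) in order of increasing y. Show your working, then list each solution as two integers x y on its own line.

[18; 1,2,2,2,1,36] for √350; ℓ=6 ⇒ convergent index 5
step 0: (18, 1)  from 18·(1,0) + (0,1)
…
step 2: (56, 3)  from 2·(19,1) + (18,1)
…
step 4: (318, 17)  from 2·(131,7) + (56,3)
step 5: (449, 24)  from 1·(318,17) + (131,7)
fundamental: x₁=449, y₁=24  (since 201601 − 350·576 = 1)
(x_2, y_2) = (449·449 + 350·24·24, 449·24 + 24·449) = (403201, 21552)

449 24
403201 21552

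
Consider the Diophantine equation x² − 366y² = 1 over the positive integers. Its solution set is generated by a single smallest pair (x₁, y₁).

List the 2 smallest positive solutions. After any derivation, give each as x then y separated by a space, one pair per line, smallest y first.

[19; 7,1,1,1,2,12,2,1,1,1,7,38] for √366; ℓ=12 ⇒ convergent index 11
i=0: a=19 ⇒ p=19, q=1
i=1: a=7 ⇒ p=134, q=7
…
i=3: a=1 ⇒ p=287, q=15
i=4: a=1 ⇒ p=440, q=23
…
i=6: a=12 ⇒ p=14444, q=755
i=7: a=2 ⇒ p=30055, q=1571
…
i=10: a=1 ⇒ p=119053, q=6223
i=11: a=7 ⇒ p=907925, q=47458
fundamental: x₁=907925, y₁=47458  (since 824327805625 − 366·2252261764 = 1)
(x_2, y_2) = (907925·907925 + 366·47458·47458, 907925·47458 + 47458·907925) = (1648655611249, 86176609300)

907925 47458
1648655611249 86176609300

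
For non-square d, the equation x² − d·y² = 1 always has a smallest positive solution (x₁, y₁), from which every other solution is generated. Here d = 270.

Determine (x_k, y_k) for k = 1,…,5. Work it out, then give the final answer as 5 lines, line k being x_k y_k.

5291 322
55989361 3407404
592479412811 36057148806
6269617090376641 381556745257688
66345087457886202251 4037633442259705610

√270 = [16; 2,3,6,3,2,32, …], period ℓ=6 (even) → k=5
a_0=16:  p_0=16·1+0=16,  q_0=16·0+1=1
…
a_3=6:  p_3=6·115+33=723,  q_3=6·7+2=44
a_4=3:  p_4=3·723+115=2284,  q_4=3·44+7=139
a_5=2:  p_5=2·2284+723=5291,  q_5=2·139+44=322
→ (5291, 322).  Check: 5291²=27994681, 270·322²=27994680, difference 1.
(5291+322√270)^2 = 55989361 + 3407404√270
(5291+322√270)^3 = 592479412811 + 36057148806√270
(5291+322√270)^4 = 6269617090376641 + 381556745257688√270
(5291+322√270)^5 = 66345087457886202251 + 4037633442259705610√270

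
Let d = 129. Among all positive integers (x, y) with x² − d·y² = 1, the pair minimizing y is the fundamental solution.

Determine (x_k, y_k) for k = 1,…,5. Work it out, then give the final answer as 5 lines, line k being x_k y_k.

√129 → a₀=11, period (2,1,3,1,6,1,3,1,2,22); ℓ=10 even so k=9
k=0  a_k=11  p_k/q_k = 11/1
…
k=2  a_k=1  p_k/q_k = 34/3
k=3  a_k=3  p_k/q_k = 125/11
k=4  a_k=1  p_k/q_k = 159/14
k=5  a_k=6  p_k/q_k = 1079/95
k=6  a_k=1  p_k/q_k = 1238/109
k=7  a_k=3  p_k/q_k = 4793/422
k=8  a_k=1  p_k/q_k = 6031/531
k=9  a_k=2  p_k/q_k = 16855/1484
(x₁, y₁) = (16855, 1484);  16855² − 129·1484² = 1 ✓
(16855+1484√129)^2 = 568182049 + 50025640√129
(16855+1484√129)^3 = 19153416854935 + 1686364322916√129
(16855+1484√129)^4 = 645661681611676801 + 56847341275472720√129
(16855+1484√129)^5 = 21765255267976208106775 + 1916323872709821068284√129

16855 1484
568182049 50025640
19153416854935 1686364322916
645661681611676801 56847341275472720
21765255267976208106775 1916323872709821068284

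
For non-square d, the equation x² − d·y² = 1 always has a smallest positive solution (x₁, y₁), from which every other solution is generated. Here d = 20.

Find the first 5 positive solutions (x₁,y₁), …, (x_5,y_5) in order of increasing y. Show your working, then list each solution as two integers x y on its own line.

9 2
161 36
2889 646
51841 11592
930249 208010

√20 = [4; 2,8, …], period ℓ=2 (even) → k=1
i=0: a=4 ⇒ p=4, q=1
i=1: a=2 ⇒ p=9, q=2
(x₁, y₁) = (9, 2);  9² − 20·2² = 1 ✓
n=2: (9,2)∘(9,2) = (9·9+20·2·2, 9·2+2·9) = (161,36)
n=3: (161,36)∘(9,2) = (9·161+20·2·36, 9·36+2·161) = (2889,646)
n=4: (2889,646)∘(9,2) = (9·2889+20·2·646, 9·646+2·2889) = (51841,11592)
n=5: (51841,11592)∘(9,2) = (9·51841+20·2·11592, 9·11592+2·51841) = (930249,208010)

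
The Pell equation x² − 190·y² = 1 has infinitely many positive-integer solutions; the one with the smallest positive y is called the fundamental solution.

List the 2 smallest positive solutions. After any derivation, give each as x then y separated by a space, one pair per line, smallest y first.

√190 → a₀=13, period (1,3,1,1,1,…,3,1,26); ℓ=14 even so k=13
a_0=13:  p_0=13·1+0=13,  q_0=13·0+1=1
a_1=1:  p_1=1·13+1=14,  q_1=1·1+0=1
…
a_3=1:  p_3=1·55+14=69,  q_3=1·4+1=5
a_4=1:  p_4=1·69+55=124,  q_4=1·5+4=9
…
a_7=2:  p_7=2·510+193=1213,  q_7=2·37+14=88
…
a_9=1:  p_9=1·2936+1213=4149,  q_9=1·213+88=301
…
a_11=1:  p_11=1·7085+4149=11234,  q_11=1·514+301=815
a_12=3:  p_12=3·11234+7085=40787,  q_12=3·815+514=2959
a_13=1:  p_13=1·40787+11234=52021,  q_13=1·2959+815=3774
→ (52021, 3774).  Check: 52021²=2706184441, 190·3774²=2706184440, difference 1.
(x_2, y_2) = (52021·52021 + 190·3774·3774, 52021·3774 + 3774·52021) = (5412368881, 392654508)

52021 3774
5412368881 392654508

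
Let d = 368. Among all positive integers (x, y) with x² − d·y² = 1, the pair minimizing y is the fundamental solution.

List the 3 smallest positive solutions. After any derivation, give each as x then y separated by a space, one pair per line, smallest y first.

1151 60
2649601 138120
6099380351 317952180

d=368: √d = [19; 5,2,5,38] (ℓ=4, even), read p_3/q_3
a_0=19:  p_0=19·1+0=19,  q_0=19·0+1=1
a_1=5:  p_1=5·19+1=96,  q_1=5·1+0=5
a_2=2:  p_2=2·96+19=211,  q_2=2·5+1=11
a_3=5:  p_3=5·211+96=1151,  q_3=5·11+5=60
fundamental: x₁=1151, y₁=60  (since 1324801 − 368·3600 = 1)
(x_2, y_2) = (1151·1151 + 368·60·60, 1151·60 + 60·1151) = (2649601, 138120)
(x_3, y_3) = (1151·2649601 + 368·60·138120, 1151·138120 + 60·2649601) = (6099380351, 317952180)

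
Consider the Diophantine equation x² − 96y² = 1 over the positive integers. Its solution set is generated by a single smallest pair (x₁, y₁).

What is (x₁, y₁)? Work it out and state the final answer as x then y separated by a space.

√96 → a₀=9, period (1,3,1,18); ℓ=4 even so k=3
i=0: a=9 ⇒ p=9, q=1
i=1: a=1 ⇒ p=10, q=1
i=2: a=3 ⇒ p=39, q=4
i=3: a=1 ⇒ p=49, q=5
(x₁, y₁) = (49, 5);  49² − 96·5² = 1 ✓

49 5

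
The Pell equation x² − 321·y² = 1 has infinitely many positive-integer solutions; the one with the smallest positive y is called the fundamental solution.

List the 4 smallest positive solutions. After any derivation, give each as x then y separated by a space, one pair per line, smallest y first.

215 12
92449 5160
39752855 2218788
17093635201 954073680

[17; 1,10,1,34] for √321; ℓ=4 ⇒ convergent index 3
step 0: (17, 1)  from 17·(1,0) + (0,1)
…
step 2: (197, 11)  from 10·(18,1) + (17,1)
step 3: (215, 12)  from 1·(197,11) + (18,1)
fundamental: x₁=215, y₁=12  (since 46225 − 321·144 = 1)
k=2:  x_2 = 215·215+321·12·12 = 92449,  y_2 = 215·12+12·215 = 5160
k=3:  x_3 = 215·92449+321·12·5160 = 39752855,  y_3 = 215·5160+12·92449 = 2218788
k=4:  x_4 = 215·39752855+321·12·2218788 = 17093635201,  y_4 = 215·2218788+12·39752855 = 954073680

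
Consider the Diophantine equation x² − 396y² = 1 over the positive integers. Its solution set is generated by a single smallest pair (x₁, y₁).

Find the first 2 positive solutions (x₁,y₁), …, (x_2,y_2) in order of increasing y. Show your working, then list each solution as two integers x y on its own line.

199 10
79201 3980

[19; 1,8,1,38] for √396; ℓ=4 ⇒ convergent index 3
step 0: (19, 1)  from 19·(1,0) + (0,1)
step 1: (20, 1)  from 1·(19,1) + (1,0)
step 2: (179, 9)  from 8·(20,1) + (19,1)
step 3: (199, 10)  from 1·(179,9) + (20,1)
(x₁, y₁) = (199, 10);  199² − 396·10² = 1 ✓
(199+10√396)^2 = 79201 + 3980√396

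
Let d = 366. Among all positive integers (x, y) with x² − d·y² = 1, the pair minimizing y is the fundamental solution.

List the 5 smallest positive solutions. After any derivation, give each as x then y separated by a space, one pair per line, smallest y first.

[19; 7,1,1,1,2,12,2,1,1,1,7,38] for √366; ℓ=12 ⇒ convergent index 11
a_0=19:  p_0=19·1+0=19,  q_0=19·0+1=1
…
a_3=1:  p_3=1·153+134=287,  q_3=1·8+7=15
a_4=1:  p_4=1·287+153=440,  q_4=1·15+8=23
a_5=2:  p_5=2·440+287=1167,  q_5=2·23+15=61
a_6=12:  p_6=12·1167+440=14444,  q_6=12·61+23=755
…
a_8=1:  p_8=1·30055+14444=44499,  q_8=1·1571+755=2326
a_9=1:  p_9=1·44499+30055=74554,  q_9=1·2326+1571=3897
a_10=1:  p_10=1·74554+44499=119053,  q_10=1·3897+2326=6223
a_11=7:  p_11=7·119053+74554=907925,  q_11=7·6223+3897=47458
(x₁, y₁) = (907925, 47458);  907925² − 366·47458² = 1 ✓
n=2: (907925,47458)∘(907925,47458) = (907925·907925+366·47458·47458, 907925·47458+47458·907925) = (1648655611249,86176609300)
n=3: (1648655611249,86176609300)∘(907925,47458) = (907925·1648655611249+366·47458·86176609300, 907925·86176609300+47458·1648655611249) = (2993711291685588725,156483795997357542)
n=4: (2993711291685588725,156483795997357542)∘(907925,47458) = (907925·2993711291685588725+366·47458·156483795997357542, 907925·156483795997357542+47458·2993711291685588725) = (5436130649005627630680001,284151100961715516031400)
n=5: (5436130649005627630680001,284151100961715516031400)∘(907925,47458) = (907925·5436130649005627630680001+366·47458·284151100961715516031400, 907925·284151100961715516031400+47458·5436130649005627630680001) = (9871197838993875221878594227125,515975776681174635989620332458)

907925 47458
1648655611249 86176609300
2993711291685588725 156483795997357542
5436130649005627630680001 284151100961715516031400
9871197838993875221878594227125 515975776681174635989620332458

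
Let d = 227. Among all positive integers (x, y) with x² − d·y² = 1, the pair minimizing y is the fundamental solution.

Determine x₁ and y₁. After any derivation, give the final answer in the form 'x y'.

[15; 15,30] for √227; ℓ=2 ⇒ convergent index 1
a_0=15:  p_0=15·1+0=15,  q_0=15·0+1=1
a_1=15:  p_1=15·15+1=226,  q_1=15·1+0=15
→ (226, 15).  Check: 226²=51076, 227·15²=51075, difference 1.

226 15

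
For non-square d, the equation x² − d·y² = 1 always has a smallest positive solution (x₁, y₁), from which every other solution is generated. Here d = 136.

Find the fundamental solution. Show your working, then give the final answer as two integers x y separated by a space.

35 3

√136 = [11; 1,1,1,22, …], period ℓ=4 (even) → k=3
step 0: (11, 1)  from 11·(1,0) + (0,1)
step 1: (12, 1)  from 1·(11,1) + (1,0)
step 2: (23, 2)  from 1·(12,1) + (11,1)
step 3: (35, 3)  from 1·(23,2) + (12,1)
fundamental: x₁=35, y₁=3  (since 1225 − 136·9 = 1)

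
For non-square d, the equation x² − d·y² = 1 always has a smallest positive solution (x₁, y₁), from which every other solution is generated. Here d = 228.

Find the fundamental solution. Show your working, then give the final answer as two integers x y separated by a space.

√228 → a₀=15, period (10,30); ℓ=2 even so k=1
i=0: a=15 ⇒ p=15, q=1
i=1: a=10 ⇒ p=151, q=10
→ (151, 10).  Check: 151²=22801, 228·10²=22800, difference 1.

151 10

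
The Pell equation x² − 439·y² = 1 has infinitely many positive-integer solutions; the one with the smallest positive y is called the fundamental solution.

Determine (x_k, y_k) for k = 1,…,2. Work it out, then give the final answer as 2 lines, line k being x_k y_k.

440 21
387199 18480

[20; 1,19,1,40] for √439; ℓ=4 ⇒ convergent index 3
a_0=20:  p_0=20·1+0=20,  q_0=20·0+1=1
a_1=1:  p_1=1·20+1=21,  q_1=1·1+0=1
a_2=19:  p_2=19·21+20=419,  q_2=19·1+1=20
a_3=1:  p_3=1·419+21=440,  q_3=1·20+1=21
(x₁, y₁) = (440, 21);  440² − 439·21² = 1 ✓
k=2:  x_2 = 440·440+439·21·21 = 387199,  y_2 = 440·21+21·440 = 18480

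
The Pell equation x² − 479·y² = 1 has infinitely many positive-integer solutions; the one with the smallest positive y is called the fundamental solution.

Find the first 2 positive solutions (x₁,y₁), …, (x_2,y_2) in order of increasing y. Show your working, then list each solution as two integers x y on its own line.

√479 → a₀=21, period (1,7,1,3,2,21,2,3,1,7,1,42); ℓ=12 even so k=11
step 0: (21, 1)  from 21·(1,0) + (0,1)
…
step 6: (37075, 1694)  from 21·(1729,79) + (766,35)
…
step 8: (264712, 12095)  from 3·(75879,3467) + (37075,1694)
…
step 10: (2648849, 121029)  from 7·(340591,15562) + (264712,12095)
step 11: (2989440, 136591)  from 1·(2648849,121029) + (340591,15562)
(x₁, y₁) = (2989440, 136591);  2989440² − 479·136591² = 1 ✓
k=2:  x_2 = 2989440·2989440+479·136591·136591 = 17873503027199,  y_2 = 2989440·136591+136591·2989440 = 816661198080

2989440 136591
17873503027199 816661198080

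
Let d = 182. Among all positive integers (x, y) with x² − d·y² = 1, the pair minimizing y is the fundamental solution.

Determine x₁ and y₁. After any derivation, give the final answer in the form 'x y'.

√182 = [13; 2,26, …], period ℓ=2 (even) → k=1
a_0=13:  p_0=13·1+0=13,  q_0=13·0+1=1
a_1=2:  p_1=2·13+1=27,  q_1=2·1+0=2
fundamental: x₁=27, y₁=2  (since 729 − 182·4 = 1)

27 2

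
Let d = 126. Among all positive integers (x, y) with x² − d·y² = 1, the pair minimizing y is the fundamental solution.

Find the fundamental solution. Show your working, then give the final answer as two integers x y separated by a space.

[11; 4,2,4,22] for √126; ℓ=4 ⇒ convergent index 3
a_0=11:  p_0=11·1+0=11,  q_0=11·0+1=1
…
a_2=2:  p_2=2·45+11=101,  q_2=2·4+1=9
a_3=4:  p_3=4·101+45=449,  q_3=4·9+4=40
(x₁, y₁) = (449, 40);  449² − 126·40² = 1 ✓

449 40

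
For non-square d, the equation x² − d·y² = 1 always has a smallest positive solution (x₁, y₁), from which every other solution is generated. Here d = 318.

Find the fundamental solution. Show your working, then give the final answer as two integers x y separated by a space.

107 6

[17; 1,4,1,34] for √318; ℓ=4 ⇒ convergent index 3
step 0: (17, 1)  from 17·(1,0) + (0,1)
…
step 2: (89, 5)  from 4·(18,1) + (17,1)
step 3: (107, 6)  from 1·(89,5) + (18,1)
fundamental: x₁=107, y₁=6  (since 11449 − 318·36 = 1)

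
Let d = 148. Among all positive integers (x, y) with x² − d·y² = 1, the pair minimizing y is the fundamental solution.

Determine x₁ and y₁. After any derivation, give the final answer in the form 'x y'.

[12; 6,24] for √148; ℓ=2 ⇒ convergent index 1
a_0=12:  p_0=12·1+0=12,  q_0=12·0+1=1
a_1=6:  p_1=6·12+1=73,  q_1=6·1+0=6
→ (73, 6).  Check: 73²=5329, 148·6²=5328, difference 1.

73 6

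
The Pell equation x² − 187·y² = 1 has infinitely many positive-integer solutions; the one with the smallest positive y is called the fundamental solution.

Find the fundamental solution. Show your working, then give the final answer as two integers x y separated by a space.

1682 123

[13; 1,2,13,2,1,26] for √187; ℓ=6 ⇒ convergent index 5
a_0=13:  p_0=13·1+0=13,  q_0=13·0+1=1
a_1=1:  p_1=1·13+1=14,  q_1=1·1+0=1
…
a_4=2:  p_4=2·547+41=1135,  q_4=2·40+3=83
a_5=1:  p_5=1·1135+547=1682,  q_5=1·83+40=123
(x₁, y₁) = (1682, 123);  1682² − 187·123² = 1 ✓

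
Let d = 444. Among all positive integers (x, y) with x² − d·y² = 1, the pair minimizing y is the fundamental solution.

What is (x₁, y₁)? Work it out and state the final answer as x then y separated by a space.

d=444: √d = [21; 14,42] (ℓ=2, even), read p_1/q_1
k=0  a_k=21  p_k/q_k = 21/1
k=1  a_k=14  p_k/q_k = 295/14
→ (295, 14).  Check: 295²=87025, 444·14²=87024, difference 1.

295 14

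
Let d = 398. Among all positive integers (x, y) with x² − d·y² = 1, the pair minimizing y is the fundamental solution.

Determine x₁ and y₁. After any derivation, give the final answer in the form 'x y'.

d=398: √d = [19; 1,18,1,38] (ℓ=4, even), read p_3/q_3
i=0: a=19 ⇒ p=19, q=1
i=1: a=1 ⇒ p=20, q=1
i=2: a=18 ⇒ p=379, q=19
i=3: a=1 ⇒ p=399, q=20
fundamental: x₁=399, y₁=20  (since 159201 − 398·400 = 1)

399 20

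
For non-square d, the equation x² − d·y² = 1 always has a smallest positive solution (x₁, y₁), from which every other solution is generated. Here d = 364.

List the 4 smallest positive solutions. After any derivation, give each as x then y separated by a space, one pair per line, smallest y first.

√364 = [19; 12,1,2,3,1,8,1,3,2,1,12,38, …], period ℓ=12 (even) → k=11
k=0  a_k=19  p_k/q_k = 19/1
k=1  a_k=12  p_k/q_k = 229/12
…
k=5  a_k=1  p_k/q_k = 3148/165
…
k=7  a_k=1  p_k/q_k = 30755/1612
…
k=9  a_k=2  p_k/q_k = 270499/14178
k=10  a_k=1  p_k/q_k = 390371/20461
k=11  a_k=12  p_k/q_k = 4954951/259710
(x₁, y₁) = (4954951, 259710);  4954951² − 364·259710² = 1 ✓
n=2: (4954951,259710)∘(4954951,259710) = (4954951·4954951+364·259710·259710, 4954951·259710+259710·4954951) = (49103078824801,2573700648420)
n=3: (49103078824801,2573700648420)∘(4954951,259710) = (4954951·49103078824801+364·259710·2573700648420, 4954951·2573700648420+259710·49103078824801) = (486606699052048124551,25505121203178395130)
n=4: (486606699052048124551,25505121203178395130)∘(4954951,259710) = (4954951·486606699052048124551+364·259710·25505121203178395130, 4954951·25505121203178395130+259710·486606699052048124551) = (4822224700149240710505379201,252753251621617410554928840)

4954951 259710
49103078824801 2573700648420
486606699052048124551 25505121203178395130
4822224700149240710505379201 252753251621617410554928840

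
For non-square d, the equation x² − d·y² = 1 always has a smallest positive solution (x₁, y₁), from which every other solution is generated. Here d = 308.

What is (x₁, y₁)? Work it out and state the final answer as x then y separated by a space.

[17; 1,1,4,1,1,34] for √308; ℓ=6 ⇒ convergent index 5
i=0: a=17 ⇒ p=17, q=1
…
i=2: a=1 ⇒ p=35, q=2
i=3: a=4 ⇒ p=158, q=9
i=4: a=1 ⇒ p=193, q=11
i=5: a=1 ⇒ p=351, q=20
(x₁, y₁) = (351, 20);  351² − 308·20² = 1 ✓

351 20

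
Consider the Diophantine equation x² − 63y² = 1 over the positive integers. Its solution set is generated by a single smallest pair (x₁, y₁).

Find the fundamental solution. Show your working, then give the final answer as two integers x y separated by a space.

[7; 1,14] for √63; ℓ=2 ⇒ convergent index 1
a_0=7:  p_0=7·1+0=7,  q_0=7·0+1=1
a_1=1:  p_1=1·7+1=8,  q_1=1·1+0=1
→ (8, 1).  Check: 8²=64, 63·1²=63, difference 1.

8 1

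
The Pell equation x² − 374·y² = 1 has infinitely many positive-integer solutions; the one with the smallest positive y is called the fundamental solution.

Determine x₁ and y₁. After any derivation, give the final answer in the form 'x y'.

3365 174

√374 → a₀=19, period (2,1,18,1,2,38); ℓ=6 even so k=5
a_0=19:  p_0=19·1+0=19,  q_0=19·0+1=1
…
a_2=1:  p_2=1·39+19=58,  q_2=1·2+1=3
a_3=18:  p_3=18·58+39=1083,  q_3=18·3+2=56
a_4=1:  p_4=1·1083+58=1141,  q_4=1·56+3=59
a_5=2:  p_5=2·1141+1083=3365,  q_5=2·59+56=174
(x₁, y₁) = (3365, 174);  3365² − 374·174² = 1 ✓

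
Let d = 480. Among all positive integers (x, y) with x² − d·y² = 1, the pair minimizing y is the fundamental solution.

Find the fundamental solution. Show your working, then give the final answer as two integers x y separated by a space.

241 11

[21; 1,9,1,42] for √480; ℓ=4 ⇒ convergent index 3
a_0=21:  p_0=21·1+0=21,  q_0=21·0+1=1
a_1=1:  p_1=1·21+1=22,  q_1=1·1+0=1
a_2=9:  p_2=9·22+21=219,  q_2=9·1+1=10
a_3=1:  p_3=1·219+22=241,  q_3=1·10+1=11
(x₁, y₁) = (241, 11);  241² − 480·11² = 1 ✓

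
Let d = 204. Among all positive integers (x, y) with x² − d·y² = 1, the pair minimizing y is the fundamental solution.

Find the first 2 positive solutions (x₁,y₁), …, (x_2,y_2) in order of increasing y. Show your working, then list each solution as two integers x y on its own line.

4999 350
49980001 3499300

d=204: √d = [14; 3,1,1,6,1,1,3,28] (ℓ=8, even), read p_7/q_7
step 0: (14, 1)  from 14·(1,0) + (0,1)
…
step 6: (1414, 99)  from 1·(757,53) + (657,46)
step 7: (4999, 350)  from 3·(1414,99) + (757,53)
(x₁, y₁) = (4999, 350);  4999² − 204·350² = 1 ✓
n=2: (4999,350)∘(4999,350) = (4999·4999+204·350·350, 4999·350+350·4999) = (49980001,3499300)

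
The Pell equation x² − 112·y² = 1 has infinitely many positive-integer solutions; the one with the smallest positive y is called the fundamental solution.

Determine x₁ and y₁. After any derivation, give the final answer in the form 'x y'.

d=112: √d = [10; 1,1,2,1,1,20] (ℓ=6, even), read p_5/q_5
k=0  a_k=10  p_k/q_k = 10/1
k=1  a_k=1  p_k/q_k = 11/1
k=2  a_k=1  p_k/q_k = 21/2
k=3  a_k=2  p_k/q_k = 53/5
k=4  a_k=1  p_k/q_k = 74/7
k=5  a_k=1  p_k/q_k = 127/12
fundamental: x₁=127, y₁=12  (since 16129 − 112·144 = 1)

127 12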